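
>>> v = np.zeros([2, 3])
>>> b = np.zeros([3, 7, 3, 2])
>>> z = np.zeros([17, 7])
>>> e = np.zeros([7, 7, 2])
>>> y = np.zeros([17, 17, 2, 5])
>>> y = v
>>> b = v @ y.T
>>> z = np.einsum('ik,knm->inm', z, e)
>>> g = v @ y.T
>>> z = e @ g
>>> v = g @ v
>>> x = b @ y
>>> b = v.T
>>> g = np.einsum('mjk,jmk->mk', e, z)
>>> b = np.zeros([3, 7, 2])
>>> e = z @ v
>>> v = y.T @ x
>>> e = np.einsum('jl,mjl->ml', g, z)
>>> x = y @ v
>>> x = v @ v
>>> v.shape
(3, 3)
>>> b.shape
(3, 7, 2)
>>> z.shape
(7, 7, 2)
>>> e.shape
(7, 2)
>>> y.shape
(2, 3)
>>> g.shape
(7, 2)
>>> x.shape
(3, 3)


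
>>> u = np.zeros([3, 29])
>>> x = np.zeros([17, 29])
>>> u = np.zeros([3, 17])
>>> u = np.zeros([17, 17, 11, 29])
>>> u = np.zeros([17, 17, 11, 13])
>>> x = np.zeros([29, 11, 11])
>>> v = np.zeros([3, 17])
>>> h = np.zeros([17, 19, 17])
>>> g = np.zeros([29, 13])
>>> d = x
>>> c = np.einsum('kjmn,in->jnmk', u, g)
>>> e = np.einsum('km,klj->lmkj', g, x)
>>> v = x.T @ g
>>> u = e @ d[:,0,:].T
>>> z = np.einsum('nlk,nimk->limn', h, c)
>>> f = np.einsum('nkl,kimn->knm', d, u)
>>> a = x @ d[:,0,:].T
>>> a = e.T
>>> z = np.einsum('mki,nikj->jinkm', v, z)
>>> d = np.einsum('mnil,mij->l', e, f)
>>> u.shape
(11, 13, 29, 29)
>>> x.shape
(29, 11, 11)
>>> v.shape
(11, 11, 13)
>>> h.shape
(17, 19, 17)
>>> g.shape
(29, 13)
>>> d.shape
(11,)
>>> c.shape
(17, 13, 11, 17)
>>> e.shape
(11, 13, 29, 11)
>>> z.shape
(17, 13, 19, 11, 11)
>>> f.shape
(11, 29, 29)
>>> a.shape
(11, 29, 13, 11)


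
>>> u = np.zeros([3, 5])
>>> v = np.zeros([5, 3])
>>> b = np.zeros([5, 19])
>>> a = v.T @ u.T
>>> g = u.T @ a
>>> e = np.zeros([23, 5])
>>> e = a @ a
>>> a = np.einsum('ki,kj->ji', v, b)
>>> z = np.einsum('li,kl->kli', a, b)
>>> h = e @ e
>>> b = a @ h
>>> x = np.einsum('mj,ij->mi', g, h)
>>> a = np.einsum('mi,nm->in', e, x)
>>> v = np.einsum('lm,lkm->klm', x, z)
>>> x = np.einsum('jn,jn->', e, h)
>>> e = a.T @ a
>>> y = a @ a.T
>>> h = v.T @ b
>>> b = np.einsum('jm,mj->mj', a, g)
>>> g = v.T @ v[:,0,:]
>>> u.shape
(3, 5)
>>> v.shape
(19, 5, 3)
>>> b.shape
(5, 3)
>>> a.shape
(3, 5)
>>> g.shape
(3, 5, 3)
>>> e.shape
(5, 5)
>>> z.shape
(5, 19, 3)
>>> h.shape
(3, 5, 3)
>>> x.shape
()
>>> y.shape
(3, 3)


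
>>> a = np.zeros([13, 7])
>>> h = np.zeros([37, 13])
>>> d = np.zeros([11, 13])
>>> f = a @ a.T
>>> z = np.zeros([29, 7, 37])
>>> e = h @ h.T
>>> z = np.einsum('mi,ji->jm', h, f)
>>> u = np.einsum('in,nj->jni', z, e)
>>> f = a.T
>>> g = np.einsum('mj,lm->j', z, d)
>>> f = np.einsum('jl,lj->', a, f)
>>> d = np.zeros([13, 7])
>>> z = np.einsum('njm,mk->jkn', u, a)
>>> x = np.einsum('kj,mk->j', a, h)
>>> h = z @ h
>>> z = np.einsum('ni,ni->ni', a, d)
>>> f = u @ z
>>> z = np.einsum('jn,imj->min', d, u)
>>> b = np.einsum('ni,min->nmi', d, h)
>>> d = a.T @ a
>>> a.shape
(13, 7)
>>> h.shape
(37, 7, 13)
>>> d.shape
(7, 7)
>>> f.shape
(37, 37, 7)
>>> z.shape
(37, 37, 7)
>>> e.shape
(37, 37)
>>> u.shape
(37, 37, 13)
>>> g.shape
(37,)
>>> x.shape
(7,)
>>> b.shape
(13, 37, 7)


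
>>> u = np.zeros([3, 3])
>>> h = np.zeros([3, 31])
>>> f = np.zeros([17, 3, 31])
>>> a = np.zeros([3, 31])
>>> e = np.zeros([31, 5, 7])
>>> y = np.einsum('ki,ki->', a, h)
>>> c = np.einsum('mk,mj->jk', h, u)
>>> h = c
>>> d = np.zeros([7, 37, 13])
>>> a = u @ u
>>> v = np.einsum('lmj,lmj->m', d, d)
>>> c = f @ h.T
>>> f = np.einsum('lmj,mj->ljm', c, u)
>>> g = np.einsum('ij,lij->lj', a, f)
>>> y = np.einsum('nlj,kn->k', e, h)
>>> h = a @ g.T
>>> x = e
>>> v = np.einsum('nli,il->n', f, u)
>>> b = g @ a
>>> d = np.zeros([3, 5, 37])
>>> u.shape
(3, 3)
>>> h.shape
(3, 17)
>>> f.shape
(17, 3, 3)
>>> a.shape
(3, 3)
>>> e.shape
(31, 5, 7)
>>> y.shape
(3,)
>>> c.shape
(17, 3, 3)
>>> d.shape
(3, 5, 37)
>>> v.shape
(17,)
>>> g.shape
(17, 3)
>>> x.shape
(31, 5, 7)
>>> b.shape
(17, 3)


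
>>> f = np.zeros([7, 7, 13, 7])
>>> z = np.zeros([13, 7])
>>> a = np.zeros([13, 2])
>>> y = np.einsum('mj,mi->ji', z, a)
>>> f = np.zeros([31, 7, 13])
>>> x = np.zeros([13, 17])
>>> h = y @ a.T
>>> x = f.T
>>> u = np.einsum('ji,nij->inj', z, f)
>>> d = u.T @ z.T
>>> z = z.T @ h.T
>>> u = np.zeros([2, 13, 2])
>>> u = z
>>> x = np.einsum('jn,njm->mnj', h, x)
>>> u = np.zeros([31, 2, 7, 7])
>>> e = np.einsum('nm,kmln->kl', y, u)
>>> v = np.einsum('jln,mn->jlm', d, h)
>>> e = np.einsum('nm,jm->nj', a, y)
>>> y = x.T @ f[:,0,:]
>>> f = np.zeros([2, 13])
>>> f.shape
(2, 13)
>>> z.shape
(7, 7)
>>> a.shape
(13, 2)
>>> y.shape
(7, 13, 13)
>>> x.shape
(31, 13, 7)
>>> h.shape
(7, 13)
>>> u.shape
(31, 2, 7, 7)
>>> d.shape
(13, 31, 13)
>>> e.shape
(13, 7)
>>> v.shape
(13, 31, 7)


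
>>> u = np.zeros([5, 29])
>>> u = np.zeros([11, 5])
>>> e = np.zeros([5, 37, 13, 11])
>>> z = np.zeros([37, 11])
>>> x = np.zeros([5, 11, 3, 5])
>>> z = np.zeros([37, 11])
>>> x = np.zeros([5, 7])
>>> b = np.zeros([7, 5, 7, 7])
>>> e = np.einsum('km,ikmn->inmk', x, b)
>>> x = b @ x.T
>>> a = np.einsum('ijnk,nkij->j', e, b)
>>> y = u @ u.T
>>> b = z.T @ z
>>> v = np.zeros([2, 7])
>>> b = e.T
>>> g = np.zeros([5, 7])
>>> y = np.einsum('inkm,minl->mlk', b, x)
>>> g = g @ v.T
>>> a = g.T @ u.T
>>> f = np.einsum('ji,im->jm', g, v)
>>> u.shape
(11, 5)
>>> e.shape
(7, 7, 7, 5)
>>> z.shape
(37, 11)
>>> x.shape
(7, 5, 7, 5)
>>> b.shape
(5, 7, 7, 7)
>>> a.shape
(2, 11)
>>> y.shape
(7, 5, 7)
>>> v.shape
(2, 7)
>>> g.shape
(5, 2)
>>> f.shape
(5, 7)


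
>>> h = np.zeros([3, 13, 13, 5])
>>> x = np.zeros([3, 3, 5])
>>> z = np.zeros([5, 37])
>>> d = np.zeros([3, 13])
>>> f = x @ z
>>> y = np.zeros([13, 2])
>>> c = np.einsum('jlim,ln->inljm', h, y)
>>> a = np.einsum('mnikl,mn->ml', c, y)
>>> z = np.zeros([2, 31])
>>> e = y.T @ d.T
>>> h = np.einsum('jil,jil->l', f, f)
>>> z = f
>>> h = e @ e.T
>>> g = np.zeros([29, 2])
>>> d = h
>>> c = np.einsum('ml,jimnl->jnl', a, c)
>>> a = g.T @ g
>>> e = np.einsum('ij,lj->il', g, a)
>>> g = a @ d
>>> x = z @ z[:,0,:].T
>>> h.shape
(2, 2)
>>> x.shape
(3, 3, 3)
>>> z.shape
(3, 3, 37)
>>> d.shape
(2, 2)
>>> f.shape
(3, 3, 37)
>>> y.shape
(13, 2)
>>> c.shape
(13, 3, 5)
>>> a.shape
(2, 2)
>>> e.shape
(29, 2)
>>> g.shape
(2, 2)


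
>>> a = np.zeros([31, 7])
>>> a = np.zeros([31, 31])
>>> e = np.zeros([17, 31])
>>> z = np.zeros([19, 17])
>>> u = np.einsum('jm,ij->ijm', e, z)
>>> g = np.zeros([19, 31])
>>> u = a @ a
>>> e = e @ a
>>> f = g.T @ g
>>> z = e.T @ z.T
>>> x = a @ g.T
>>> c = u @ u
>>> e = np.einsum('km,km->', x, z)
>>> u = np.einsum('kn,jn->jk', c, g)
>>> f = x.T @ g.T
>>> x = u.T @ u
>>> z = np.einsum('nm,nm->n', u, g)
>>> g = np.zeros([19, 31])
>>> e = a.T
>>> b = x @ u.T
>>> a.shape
(31, 31)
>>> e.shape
(31, 31)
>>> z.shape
(19,)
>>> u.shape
(19, 31)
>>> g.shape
(19, 31)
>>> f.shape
(19, 19)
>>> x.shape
(31, 31)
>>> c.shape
(31, 31)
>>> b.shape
(31, 19)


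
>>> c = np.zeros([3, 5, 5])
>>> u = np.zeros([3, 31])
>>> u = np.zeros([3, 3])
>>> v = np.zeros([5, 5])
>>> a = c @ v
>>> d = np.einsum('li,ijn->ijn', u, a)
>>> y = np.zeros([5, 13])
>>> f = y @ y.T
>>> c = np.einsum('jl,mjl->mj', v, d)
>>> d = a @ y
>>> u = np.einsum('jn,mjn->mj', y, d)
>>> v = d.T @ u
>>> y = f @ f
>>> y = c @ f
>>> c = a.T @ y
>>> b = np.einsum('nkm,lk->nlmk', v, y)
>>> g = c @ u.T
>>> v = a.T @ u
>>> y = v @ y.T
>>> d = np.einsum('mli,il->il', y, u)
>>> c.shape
(5, 5, 5)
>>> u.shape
(3, 5)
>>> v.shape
(5, 5, 5)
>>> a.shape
(3, 5, 5)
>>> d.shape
(3, 5)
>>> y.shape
(5, 5, 3)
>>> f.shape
(5, 5)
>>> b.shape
(13, 3, 5, 5)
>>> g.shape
(5, 5, 3)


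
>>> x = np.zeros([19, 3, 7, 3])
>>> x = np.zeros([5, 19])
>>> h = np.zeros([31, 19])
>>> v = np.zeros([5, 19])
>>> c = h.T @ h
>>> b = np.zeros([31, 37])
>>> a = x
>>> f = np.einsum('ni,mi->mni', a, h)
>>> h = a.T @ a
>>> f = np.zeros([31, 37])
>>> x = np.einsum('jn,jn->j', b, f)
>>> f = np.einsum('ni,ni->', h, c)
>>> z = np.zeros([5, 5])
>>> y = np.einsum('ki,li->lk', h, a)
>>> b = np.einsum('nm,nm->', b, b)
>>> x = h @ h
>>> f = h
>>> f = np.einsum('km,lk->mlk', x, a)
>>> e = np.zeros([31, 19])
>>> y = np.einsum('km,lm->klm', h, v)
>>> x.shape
(19, 19)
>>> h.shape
(19, 19)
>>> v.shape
(5, 19)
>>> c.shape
(19, 19)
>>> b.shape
()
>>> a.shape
(5, 19)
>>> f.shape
(19, 5, 19)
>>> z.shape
(5, 5)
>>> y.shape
(19, 5, 19)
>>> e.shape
(31, 19)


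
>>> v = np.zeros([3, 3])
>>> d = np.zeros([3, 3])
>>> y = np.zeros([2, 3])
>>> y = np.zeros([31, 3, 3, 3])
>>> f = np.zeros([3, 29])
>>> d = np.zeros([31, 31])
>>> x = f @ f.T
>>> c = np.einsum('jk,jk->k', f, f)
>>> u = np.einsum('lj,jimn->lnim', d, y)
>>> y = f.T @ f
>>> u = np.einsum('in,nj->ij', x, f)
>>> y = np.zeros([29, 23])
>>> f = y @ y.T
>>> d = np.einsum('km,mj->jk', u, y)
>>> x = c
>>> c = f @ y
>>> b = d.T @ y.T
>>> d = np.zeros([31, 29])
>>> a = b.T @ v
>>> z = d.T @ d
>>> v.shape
(3, 3)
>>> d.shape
(31, 29)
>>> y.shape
(29, 23)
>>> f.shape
(29, 29)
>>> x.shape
(29,)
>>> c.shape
(29, 23)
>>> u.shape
(3, 29)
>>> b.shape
(3, 29)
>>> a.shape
(29, 3)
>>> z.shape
(29, 29)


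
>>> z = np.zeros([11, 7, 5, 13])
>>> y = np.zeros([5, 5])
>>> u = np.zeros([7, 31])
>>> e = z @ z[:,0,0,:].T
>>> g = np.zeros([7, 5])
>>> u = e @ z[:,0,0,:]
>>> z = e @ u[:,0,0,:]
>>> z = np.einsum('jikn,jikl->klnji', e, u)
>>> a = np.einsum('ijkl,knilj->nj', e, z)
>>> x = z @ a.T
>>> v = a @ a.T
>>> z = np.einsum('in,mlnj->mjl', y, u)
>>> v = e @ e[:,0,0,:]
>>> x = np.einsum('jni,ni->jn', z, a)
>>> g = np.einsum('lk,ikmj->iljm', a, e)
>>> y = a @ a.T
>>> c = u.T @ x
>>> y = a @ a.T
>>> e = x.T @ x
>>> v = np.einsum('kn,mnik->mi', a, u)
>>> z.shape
(11, 13, 7)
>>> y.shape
(13, 13)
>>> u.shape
(11, 7, 5, 13)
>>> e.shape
(13, 13)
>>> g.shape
(11, 13, 11, 5)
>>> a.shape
(13, 7)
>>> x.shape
(11, 13)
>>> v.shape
(11, 5)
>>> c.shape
(13, 5, 7, 13)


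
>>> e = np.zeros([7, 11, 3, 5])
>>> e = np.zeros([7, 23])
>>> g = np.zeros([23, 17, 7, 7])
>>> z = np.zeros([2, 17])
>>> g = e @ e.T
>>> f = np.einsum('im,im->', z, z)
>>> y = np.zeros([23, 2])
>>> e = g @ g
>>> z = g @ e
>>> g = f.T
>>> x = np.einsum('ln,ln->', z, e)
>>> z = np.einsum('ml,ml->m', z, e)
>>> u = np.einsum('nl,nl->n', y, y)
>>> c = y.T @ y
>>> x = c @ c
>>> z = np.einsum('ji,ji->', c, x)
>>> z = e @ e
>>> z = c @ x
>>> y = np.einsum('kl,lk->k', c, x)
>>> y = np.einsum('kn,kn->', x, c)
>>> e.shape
(7, 7)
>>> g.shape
()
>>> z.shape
(2, 2)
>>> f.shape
()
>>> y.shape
()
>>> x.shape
(2, 2)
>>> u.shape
(23,)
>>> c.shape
(2, 2)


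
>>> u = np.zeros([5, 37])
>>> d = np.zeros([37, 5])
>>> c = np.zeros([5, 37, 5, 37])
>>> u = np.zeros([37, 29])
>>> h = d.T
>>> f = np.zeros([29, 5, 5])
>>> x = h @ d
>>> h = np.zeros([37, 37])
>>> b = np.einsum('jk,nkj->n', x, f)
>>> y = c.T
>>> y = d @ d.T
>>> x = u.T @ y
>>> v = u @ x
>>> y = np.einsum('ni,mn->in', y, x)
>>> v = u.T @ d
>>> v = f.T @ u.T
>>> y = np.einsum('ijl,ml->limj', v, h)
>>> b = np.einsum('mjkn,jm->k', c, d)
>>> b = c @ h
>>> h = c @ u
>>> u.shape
(37, 29)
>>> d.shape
(37, 5)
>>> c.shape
(5, 37, 5, 37)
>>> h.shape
(5, 37, 5, 29)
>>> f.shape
(29, 5, 5)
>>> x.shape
(29, 37)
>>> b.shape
(5, 37, 5, 37)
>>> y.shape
(37, 5, 37, 5)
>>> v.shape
(5, 5, 37)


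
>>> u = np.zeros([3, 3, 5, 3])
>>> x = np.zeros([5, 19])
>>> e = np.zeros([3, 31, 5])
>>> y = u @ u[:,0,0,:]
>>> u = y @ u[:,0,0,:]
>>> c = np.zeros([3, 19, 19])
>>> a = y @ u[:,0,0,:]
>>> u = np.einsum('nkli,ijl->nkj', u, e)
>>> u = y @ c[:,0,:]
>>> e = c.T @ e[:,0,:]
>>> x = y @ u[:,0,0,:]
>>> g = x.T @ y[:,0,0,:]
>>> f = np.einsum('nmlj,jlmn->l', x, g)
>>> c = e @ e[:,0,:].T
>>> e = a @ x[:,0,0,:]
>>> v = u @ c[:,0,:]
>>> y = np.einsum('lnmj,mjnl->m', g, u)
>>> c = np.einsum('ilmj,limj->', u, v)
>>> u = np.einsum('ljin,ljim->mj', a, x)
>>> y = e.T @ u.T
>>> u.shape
(19, 3)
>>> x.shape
(3, 3, 5, 19)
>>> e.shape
(3, 3, 5, 19)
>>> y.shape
(19, 5, 3, 19)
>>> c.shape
()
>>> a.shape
(3, 3, 5, 3)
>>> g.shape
(19, 5, 3, 3)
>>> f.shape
(5,)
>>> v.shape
(3, 3, 5, 19)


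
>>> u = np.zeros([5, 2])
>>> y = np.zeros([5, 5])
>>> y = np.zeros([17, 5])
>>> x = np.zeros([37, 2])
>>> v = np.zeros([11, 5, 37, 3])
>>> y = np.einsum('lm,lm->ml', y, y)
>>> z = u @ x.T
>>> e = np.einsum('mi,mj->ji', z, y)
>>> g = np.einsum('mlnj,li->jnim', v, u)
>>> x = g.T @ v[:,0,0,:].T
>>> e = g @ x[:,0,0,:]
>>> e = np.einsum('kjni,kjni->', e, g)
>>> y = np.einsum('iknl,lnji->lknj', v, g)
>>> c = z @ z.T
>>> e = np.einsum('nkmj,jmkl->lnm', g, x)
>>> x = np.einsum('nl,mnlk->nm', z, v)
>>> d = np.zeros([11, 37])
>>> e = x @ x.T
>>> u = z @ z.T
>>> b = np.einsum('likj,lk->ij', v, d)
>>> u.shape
(5, 5)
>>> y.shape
(3, 5, 37, 2)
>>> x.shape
(5, 11)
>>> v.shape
(11, 5, 37, 3)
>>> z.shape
(5, 37)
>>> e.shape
(5, 5)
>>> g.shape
(3, 37, 2, 11)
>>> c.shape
(5, 5)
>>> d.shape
(11, 37)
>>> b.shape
(5, 3)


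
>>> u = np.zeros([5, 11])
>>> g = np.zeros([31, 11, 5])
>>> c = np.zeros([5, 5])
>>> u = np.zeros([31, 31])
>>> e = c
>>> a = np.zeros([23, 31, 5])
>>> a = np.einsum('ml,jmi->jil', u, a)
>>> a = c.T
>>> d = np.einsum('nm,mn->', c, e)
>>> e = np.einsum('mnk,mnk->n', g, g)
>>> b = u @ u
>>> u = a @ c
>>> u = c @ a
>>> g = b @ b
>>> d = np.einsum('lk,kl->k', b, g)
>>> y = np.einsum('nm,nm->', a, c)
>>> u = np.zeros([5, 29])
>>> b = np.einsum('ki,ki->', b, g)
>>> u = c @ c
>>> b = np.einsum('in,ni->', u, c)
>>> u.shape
(5, 5)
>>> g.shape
(31, 31)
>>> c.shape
(5, 5)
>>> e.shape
(11,)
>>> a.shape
(5, 5)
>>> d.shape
(31,)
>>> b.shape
()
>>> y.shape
()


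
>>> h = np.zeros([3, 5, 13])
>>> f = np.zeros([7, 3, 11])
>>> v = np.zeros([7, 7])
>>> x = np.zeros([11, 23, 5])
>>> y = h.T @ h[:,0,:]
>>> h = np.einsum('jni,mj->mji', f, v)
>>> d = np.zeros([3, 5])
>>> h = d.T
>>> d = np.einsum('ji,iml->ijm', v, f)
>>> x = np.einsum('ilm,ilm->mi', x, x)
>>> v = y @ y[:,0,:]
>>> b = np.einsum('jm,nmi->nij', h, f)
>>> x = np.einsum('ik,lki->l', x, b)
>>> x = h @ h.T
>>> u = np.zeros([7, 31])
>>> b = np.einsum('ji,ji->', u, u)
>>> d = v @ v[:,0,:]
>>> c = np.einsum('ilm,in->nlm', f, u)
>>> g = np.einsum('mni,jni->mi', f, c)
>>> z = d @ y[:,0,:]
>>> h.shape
(5, 3)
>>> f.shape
(7, 3, 11)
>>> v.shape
(13, 5, 13)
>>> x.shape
(5, 5)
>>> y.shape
(13, 5, 13)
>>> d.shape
(13, 5, 13)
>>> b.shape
()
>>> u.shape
(7, 31)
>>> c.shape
(31, 3, 11)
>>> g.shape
(7, 11)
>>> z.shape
(13, 5, 13)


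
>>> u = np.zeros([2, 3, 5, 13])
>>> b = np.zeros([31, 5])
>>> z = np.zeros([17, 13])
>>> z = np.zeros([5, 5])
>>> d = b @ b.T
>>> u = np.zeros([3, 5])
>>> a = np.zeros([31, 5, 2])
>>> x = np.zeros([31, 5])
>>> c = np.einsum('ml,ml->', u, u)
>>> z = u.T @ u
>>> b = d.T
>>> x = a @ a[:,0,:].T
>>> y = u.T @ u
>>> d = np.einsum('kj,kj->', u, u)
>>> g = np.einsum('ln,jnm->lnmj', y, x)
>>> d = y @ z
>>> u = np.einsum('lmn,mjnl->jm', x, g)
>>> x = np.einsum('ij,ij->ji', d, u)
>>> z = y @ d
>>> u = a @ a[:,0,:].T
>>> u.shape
(31, 5, 31)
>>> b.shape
(31, 31)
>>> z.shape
(5, 5)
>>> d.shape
(5, 5)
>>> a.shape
(31, 5, 2)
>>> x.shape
(5, 5)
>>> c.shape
()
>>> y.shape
(5, 5)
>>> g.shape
(5, 5, 31, 31)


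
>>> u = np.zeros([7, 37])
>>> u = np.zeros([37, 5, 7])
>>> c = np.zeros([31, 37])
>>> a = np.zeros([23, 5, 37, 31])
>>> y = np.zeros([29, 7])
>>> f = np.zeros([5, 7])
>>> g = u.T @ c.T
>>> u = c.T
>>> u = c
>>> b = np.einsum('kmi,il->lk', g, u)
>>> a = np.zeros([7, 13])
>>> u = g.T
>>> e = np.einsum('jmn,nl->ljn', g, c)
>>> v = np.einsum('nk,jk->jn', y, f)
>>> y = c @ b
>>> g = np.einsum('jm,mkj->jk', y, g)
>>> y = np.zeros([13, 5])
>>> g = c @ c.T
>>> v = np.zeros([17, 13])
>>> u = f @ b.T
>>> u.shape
(5, 37)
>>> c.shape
(31, 37)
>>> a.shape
(7, 13)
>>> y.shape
(13, 5)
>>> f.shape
(5, 7)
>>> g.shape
(31, 31)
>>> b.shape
(37, 7)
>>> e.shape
(37, 7, 31)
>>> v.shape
(17, 13)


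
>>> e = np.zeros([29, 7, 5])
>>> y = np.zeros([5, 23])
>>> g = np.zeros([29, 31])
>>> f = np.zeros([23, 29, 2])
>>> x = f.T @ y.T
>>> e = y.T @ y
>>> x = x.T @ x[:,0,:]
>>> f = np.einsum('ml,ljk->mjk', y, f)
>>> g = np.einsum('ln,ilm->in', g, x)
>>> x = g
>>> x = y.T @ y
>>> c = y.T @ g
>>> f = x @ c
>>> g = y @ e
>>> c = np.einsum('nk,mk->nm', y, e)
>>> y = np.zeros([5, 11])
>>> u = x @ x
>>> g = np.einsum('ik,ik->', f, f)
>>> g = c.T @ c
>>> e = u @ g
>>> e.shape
(23, 23)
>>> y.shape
(5, 11)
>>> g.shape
(23, 23)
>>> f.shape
(23, 31)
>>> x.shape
(23, 23)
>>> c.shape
(5, 23)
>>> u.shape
(23, 23)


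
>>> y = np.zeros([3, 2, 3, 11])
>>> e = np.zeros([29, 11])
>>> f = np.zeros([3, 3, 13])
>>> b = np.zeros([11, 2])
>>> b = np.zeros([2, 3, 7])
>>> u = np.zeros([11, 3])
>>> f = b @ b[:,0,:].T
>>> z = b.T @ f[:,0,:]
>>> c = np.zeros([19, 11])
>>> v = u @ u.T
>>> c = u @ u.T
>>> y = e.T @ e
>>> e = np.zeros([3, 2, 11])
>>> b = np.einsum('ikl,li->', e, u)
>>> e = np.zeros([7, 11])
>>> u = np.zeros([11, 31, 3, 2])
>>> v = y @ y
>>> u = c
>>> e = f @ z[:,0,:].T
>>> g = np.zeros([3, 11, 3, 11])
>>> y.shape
(11, 11)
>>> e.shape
(2, 3, 7)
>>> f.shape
(2, 3, 2)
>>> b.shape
()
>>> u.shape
(11, 11)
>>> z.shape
(7, 3, 2)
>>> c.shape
(11, 11)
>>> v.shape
(11, 11)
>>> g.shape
(3, 11, 3, 11)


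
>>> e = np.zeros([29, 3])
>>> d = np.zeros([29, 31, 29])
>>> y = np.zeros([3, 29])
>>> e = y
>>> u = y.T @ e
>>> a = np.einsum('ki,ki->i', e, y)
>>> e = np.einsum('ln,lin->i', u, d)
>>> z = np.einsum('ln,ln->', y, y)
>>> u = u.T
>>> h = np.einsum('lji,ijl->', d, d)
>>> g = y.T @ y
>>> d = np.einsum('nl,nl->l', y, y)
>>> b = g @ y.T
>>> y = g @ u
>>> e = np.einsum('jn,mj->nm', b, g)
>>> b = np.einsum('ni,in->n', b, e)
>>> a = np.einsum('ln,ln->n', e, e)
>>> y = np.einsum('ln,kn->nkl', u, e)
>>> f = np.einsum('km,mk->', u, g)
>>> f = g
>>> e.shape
(3, 29)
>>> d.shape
(29,)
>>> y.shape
(29, 3, 29)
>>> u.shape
(29, 29)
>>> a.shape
(29,)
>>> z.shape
()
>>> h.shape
()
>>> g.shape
(29, 29)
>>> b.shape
(29,)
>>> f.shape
(29, 29)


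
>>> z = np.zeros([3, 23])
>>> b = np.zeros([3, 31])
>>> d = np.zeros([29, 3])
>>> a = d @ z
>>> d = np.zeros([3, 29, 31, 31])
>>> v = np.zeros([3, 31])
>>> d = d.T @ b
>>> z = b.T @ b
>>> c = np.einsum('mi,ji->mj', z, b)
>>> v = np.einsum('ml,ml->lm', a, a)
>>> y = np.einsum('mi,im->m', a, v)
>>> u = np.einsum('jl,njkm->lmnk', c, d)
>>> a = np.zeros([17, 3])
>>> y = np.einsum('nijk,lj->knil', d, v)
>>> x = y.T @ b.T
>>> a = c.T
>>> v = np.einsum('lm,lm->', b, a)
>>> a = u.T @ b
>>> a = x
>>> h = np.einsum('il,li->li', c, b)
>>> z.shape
(31, 31)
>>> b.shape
(3, 31)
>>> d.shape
(31, 31, 29, 31)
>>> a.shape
(23, 31, 31, 3)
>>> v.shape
()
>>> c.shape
(31, 3)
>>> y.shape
(31, 31, 31, 23)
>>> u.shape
(3, 31, 31, 29)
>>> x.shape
(23, 31, 31, 3)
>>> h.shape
(3, 31)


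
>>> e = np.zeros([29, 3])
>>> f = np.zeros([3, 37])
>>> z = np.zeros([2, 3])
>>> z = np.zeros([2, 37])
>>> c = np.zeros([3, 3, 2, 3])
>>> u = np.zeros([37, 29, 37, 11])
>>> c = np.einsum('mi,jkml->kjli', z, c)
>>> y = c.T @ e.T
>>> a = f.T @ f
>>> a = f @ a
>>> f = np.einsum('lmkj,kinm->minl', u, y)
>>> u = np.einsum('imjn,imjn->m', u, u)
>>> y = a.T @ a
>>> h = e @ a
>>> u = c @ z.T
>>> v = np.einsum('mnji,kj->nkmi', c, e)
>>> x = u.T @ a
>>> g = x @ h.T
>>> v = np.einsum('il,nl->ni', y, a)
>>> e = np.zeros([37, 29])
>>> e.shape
(37, 29)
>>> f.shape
(29, 3, 3, 37)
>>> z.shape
(2, 37)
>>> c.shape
(3, 3, 3, 37)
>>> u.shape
(3, 3, 3, 2)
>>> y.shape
(37, 37)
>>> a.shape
(3, 37)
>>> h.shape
(29, 37)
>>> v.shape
(3, 37)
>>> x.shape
(2, 3, 3, 37)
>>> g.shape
(2, 3, 3, 29)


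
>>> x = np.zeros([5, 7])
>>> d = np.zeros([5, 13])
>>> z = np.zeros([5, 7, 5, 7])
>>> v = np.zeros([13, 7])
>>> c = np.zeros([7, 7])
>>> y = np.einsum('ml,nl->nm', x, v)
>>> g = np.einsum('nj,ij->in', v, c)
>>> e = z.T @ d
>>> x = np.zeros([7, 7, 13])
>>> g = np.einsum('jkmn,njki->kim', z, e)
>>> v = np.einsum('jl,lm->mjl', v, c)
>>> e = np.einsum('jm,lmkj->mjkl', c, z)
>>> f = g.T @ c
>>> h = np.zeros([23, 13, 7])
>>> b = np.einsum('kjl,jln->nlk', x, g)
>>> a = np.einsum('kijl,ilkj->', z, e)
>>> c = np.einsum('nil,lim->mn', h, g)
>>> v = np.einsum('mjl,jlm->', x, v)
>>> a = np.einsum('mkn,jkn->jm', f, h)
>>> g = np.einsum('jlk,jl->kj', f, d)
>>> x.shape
(7, 7, 13)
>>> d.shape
(5, 13)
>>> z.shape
(5, 7, 5, 7)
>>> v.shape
()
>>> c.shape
(5, 23)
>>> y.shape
(13, 5)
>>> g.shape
(7, 5)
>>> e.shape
(7, 7, 5, 5)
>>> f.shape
(5, 13, 7)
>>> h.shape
(23, 13, 7)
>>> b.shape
(5, 13, 7)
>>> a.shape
(23, 5)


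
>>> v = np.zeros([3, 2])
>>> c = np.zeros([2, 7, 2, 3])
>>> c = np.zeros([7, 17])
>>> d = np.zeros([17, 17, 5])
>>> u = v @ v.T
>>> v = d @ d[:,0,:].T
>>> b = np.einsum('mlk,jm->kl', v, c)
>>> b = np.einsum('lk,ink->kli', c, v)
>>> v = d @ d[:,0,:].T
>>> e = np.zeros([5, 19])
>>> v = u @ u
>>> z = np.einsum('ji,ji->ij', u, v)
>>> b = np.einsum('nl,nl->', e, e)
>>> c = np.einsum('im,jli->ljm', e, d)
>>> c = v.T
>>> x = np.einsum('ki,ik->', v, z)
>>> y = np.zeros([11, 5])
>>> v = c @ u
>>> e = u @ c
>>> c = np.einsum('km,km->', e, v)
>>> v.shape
(3, 3)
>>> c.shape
()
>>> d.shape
(17, 17, 5)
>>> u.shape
(3, 3)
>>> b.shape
()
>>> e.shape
(3, 3)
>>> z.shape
(3, 3)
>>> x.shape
()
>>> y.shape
(11, 5)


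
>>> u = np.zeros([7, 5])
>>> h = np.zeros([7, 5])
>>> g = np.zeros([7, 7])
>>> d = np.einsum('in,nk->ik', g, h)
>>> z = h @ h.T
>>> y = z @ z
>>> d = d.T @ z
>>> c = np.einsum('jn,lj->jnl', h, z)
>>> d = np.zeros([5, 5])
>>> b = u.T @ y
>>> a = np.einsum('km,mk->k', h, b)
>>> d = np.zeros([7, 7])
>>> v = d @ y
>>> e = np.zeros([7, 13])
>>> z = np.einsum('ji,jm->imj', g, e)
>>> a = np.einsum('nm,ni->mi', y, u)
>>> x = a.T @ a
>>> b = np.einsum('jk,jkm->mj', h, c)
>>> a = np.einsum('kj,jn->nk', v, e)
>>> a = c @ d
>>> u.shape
(7, 5)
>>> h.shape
(7, 5)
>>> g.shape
(7, 7)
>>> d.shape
(7, 7)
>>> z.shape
(7, 13, 7)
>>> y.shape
(7, 7)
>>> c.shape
(7, 5, 7)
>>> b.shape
(7, 7)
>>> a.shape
(7, 5, 7)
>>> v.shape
(7, 7)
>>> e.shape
(7, 13)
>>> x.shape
(5, 5)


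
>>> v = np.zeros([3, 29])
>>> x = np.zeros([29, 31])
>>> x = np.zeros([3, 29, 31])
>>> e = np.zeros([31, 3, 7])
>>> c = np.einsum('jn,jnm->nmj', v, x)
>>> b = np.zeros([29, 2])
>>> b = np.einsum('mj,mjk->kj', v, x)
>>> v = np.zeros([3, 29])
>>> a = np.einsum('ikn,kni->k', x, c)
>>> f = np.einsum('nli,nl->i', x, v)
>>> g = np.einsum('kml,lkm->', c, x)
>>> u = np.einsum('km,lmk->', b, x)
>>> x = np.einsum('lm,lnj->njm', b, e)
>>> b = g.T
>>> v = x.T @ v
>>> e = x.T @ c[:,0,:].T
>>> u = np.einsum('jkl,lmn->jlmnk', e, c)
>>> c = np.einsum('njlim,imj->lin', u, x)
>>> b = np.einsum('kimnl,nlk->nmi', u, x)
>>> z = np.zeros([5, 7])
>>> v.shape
(29, 7, 29)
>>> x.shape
(3, 7, 29)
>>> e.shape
(29, 7, 29)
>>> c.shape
(31, 3, 29)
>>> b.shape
(3, 31, 29)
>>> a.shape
(29,)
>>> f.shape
(31,)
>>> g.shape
()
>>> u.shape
(29, 29, 31, 3, 7)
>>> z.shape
(5, 7)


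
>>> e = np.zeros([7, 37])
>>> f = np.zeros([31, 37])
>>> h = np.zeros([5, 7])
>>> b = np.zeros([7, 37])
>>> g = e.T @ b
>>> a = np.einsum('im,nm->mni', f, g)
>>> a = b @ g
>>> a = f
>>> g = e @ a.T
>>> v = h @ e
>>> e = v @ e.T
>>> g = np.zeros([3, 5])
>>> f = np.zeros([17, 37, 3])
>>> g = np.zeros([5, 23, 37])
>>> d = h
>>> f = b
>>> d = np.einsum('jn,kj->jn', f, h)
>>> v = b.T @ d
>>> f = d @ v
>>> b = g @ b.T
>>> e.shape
(5, 7)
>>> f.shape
(7, 37)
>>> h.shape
(5, 7)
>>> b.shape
(5, 23, 7)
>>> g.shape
(5, 23, 37)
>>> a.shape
(31, 37)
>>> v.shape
(37, 37)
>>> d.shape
(7, 37)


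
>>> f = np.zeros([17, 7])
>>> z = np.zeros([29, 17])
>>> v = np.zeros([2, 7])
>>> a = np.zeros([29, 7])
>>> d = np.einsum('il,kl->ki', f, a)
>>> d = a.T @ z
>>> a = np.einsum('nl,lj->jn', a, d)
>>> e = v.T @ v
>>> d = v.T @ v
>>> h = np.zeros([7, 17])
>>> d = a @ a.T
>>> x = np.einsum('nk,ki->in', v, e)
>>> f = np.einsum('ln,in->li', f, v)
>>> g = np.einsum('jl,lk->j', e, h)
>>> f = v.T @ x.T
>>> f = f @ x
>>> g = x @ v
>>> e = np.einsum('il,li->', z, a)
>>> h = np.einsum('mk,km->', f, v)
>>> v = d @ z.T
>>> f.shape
(7, 2)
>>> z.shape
(29, 17)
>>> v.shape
(17, 29)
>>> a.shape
(17, 29)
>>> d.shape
(17, 17)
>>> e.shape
()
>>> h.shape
()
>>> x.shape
(7, 2)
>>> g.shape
(7, 7)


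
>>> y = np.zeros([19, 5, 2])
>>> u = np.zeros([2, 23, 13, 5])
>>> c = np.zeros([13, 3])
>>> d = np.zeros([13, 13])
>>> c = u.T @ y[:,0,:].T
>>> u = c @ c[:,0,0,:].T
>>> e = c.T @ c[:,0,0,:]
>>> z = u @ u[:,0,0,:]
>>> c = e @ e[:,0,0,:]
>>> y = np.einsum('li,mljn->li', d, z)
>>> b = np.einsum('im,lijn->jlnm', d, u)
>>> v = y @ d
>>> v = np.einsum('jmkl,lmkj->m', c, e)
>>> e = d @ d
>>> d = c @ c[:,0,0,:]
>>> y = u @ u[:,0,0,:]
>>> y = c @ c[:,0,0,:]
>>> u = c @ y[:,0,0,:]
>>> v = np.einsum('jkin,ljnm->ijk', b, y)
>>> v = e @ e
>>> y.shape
(19, 23, 13, 19)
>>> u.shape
(19, 23, 13, 19)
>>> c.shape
(19, 23, 13, 19)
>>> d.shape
(19, 23, 13, 19)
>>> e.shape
(13, 13)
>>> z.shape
(5, 13, 23, 5)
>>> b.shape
(23, 5, 5, 13)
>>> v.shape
(13, 13)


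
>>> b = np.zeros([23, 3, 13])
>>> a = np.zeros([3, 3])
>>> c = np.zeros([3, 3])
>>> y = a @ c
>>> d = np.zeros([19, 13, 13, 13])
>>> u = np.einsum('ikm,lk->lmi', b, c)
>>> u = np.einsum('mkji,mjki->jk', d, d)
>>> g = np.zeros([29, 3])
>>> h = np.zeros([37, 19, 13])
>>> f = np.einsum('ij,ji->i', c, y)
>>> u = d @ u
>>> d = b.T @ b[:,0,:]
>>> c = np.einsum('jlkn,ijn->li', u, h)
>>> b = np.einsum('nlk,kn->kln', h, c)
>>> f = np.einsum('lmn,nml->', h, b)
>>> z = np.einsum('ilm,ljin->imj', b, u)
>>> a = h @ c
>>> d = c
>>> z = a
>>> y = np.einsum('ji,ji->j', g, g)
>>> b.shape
(13, 19, 37)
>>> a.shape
(37, 19, 37)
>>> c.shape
(13, 37)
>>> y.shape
(29,)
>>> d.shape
(13, 37)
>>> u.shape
(19, 13, 13, 13)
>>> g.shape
(29, 3)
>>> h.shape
(37, 19, 13)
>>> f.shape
()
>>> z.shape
(37, 19, 37)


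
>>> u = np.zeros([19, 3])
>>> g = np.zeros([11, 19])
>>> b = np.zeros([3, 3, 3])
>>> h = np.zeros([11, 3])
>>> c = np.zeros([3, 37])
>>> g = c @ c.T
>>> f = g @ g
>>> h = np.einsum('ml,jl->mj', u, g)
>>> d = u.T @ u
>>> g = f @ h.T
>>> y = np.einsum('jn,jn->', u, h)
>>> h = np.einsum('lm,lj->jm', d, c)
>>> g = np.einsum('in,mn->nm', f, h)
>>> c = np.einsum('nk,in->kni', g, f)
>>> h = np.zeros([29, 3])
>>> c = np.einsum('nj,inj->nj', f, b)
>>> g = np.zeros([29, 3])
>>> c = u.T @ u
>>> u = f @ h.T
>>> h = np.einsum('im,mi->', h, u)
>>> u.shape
(3, 29)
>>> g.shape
(29, 3)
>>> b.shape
(3, 3, 3)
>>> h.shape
()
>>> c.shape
(3, 3)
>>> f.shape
(3, 3)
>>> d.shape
(3, 3)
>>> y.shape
()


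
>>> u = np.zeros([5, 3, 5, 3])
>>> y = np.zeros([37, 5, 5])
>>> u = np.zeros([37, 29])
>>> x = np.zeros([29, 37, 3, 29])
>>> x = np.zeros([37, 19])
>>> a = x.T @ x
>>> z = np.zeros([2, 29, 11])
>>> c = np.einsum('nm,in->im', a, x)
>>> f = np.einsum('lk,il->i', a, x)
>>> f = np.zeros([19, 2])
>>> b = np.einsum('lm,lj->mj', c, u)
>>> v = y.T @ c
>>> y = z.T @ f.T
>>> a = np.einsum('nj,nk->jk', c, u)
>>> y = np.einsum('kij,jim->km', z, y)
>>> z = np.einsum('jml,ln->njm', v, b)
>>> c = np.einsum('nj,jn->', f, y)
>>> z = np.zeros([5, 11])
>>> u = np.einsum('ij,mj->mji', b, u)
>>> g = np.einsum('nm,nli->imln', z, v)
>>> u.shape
(37, 29, 19)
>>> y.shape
(2, 19)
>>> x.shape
(37, 19)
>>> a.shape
(19, 29)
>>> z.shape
(5, 11)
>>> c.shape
()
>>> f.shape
(19, 2)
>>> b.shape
(19, 29)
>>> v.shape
(5, 5, 19)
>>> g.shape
(19, 11, 5, 5)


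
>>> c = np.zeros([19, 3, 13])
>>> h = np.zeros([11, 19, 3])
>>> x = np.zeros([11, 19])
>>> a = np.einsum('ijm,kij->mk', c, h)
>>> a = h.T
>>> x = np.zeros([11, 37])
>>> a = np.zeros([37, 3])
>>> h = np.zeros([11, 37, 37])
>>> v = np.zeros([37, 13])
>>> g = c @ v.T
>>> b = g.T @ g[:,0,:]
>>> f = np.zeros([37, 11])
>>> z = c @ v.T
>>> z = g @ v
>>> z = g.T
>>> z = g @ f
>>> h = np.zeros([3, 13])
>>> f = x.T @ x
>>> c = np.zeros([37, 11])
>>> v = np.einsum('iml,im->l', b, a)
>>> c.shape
(37, 11)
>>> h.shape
(3, 13)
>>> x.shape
(11, 37)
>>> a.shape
(37, 3)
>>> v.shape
(37,)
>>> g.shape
(19, 3, 37)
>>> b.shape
(37, 3, 37)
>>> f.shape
(37, 37)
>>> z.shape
(19, 3, 11)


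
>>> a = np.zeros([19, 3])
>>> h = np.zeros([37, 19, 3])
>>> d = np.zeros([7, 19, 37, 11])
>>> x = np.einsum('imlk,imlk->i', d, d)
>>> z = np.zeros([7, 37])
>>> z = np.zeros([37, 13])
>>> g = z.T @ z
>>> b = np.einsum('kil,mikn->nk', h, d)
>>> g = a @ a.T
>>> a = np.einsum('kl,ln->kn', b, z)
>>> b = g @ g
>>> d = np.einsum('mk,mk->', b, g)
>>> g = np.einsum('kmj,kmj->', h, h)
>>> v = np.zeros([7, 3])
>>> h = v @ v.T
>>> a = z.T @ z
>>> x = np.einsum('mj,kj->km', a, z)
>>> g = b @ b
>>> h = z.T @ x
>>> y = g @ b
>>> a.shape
(13, 13)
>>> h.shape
(13, 13)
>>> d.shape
()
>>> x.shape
(37, 13)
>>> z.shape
(37, 13)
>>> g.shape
(19, 19)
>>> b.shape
(19, 19)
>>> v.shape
(7, 3)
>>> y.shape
(19, 19)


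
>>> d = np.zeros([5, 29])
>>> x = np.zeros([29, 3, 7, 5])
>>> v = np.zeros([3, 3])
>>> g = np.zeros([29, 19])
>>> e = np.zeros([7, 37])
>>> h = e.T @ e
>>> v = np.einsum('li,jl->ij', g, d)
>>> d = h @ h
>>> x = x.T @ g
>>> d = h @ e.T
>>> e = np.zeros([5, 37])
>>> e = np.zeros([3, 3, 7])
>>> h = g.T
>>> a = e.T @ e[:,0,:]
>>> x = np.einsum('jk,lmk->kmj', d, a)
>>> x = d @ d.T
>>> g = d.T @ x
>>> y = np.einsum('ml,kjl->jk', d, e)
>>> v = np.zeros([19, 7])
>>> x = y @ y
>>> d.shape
(37, 7)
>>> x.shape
(3, 3)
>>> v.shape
(19, 7)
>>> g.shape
(7, 37)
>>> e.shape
(3, 3, 7)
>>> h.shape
(19, 29)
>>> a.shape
(7, 3, 7)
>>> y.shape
(3, 3)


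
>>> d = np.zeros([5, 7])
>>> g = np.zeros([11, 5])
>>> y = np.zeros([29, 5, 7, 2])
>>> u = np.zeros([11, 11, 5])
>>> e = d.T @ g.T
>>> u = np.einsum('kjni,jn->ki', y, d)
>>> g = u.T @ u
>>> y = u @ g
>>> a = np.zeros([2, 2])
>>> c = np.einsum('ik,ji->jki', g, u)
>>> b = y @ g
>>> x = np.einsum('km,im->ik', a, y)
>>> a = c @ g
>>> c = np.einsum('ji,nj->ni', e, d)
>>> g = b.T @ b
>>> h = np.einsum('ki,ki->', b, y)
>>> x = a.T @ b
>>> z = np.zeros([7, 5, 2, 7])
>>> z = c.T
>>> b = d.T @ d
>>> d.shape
(5, 7)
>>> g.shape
(2, 2)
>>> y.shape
(29, 2)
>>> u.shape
(29, 2)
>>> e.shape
(7, 11)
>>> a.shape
(29, 2, 2)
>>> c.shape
(5, 11)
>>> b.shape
(7, 7)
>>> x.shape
(2, 2, 2)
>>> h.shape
()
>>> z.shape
(11, 5)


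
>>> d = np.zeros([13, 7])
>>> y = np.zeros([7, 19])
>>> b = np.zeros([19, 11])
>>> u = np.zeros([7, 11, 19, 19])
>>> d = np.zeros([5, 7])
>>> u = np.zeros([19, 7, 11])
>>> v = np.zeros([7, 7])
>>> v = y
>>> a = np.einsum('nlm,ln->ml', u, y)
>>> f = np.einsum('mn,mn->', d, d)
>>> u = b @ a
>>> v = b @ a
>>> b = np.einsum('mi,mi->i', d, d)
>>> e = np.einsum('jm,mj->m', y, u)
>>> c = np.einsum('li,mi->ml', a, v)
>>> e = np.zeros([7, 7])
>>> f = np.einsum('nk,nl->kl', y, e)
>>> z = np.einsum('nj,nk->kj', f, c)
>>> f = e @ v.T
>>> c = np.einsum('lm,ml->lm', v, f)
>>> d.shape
(5, 7)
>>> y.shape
(7, 19)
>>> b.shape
(7,)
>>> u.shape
(19, 7)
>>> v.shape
(19, 7)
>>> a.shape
(11, 7)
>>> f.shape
(7, 19)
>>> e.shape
(7, 7)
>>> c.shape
(19, 7)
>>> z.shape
(11, 7)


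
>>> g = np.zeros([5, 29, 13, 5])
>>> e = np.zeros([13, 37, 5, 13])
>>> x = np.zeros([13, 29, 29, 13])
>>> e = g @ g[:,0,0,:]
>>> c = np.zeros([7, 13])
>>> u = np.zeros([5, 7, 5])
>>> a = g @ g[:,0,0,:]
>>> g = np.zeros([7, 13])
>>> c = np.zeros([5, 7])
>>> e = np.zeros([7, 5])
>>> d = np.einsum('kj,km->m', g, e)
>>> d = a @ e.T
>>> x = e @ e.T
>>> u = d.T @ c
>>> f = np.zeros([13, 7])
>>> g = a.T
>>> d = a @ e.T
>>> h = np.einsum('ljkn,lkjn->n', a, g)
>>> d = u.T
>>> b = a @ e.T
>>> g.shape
(5, 13, 29, 5)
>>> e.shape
(7, 5)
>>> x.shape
(7, 7)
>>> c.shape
(5, 7)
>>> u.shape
(7, 13, 29, 7)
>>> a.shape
(5, 29, 13, 5)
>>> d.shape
(7, 29, 13, 7)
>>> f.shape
(13, 7)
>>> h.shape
(5,)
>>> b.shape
(5, 29, 13, 7)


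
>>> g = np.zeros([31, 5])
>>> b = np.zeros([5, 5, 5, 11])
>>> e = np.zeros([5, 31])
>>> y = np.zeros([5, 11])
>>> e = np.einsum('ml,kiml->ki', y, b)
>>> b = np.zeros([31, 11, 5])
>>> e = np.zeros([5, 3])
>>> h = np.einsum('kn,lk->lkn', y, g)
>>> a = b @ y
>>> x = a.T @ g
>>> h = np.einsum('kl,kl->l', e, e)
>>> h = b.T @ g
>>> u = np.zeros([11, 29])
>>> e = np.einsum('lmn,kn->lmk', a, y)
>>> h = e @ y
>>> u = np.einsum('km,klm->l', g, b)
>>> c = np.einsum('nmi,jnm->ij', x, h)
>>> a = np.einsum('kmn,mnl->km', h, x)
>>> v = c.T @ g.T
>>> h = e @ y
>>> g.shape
(31, 5)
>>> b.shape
(31, 11, 5)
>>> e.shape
(31, 11, 5)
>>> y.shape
(5, 11)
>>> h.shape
(31, 11, 11)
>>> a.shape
(31, 11)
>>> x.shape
(11, 11, 5)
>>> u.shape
(11,)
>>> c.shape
(5, 31)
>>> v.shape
(31, 31)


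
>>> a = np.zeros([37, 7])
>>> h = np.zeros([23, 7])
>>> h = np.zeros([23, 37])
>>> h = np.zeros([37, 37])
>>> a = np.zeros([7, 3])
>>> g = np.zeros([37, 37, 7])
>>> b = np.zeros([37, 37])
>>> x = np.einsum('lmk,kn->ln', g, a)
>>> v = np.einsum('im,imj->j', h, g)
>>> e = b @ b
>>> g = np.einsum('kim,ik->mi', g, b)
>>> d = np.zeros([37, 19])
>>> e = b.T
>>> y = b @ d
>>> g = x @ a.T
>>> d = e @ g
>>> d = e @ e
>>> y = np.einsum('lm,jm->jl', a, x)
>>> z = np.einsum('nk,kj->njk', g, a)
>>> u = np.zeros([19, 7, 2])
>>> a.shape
(7, 3)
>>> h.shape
(37, 37)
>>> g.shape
(37, 7)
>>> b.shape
(37, 37)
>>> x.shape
(37, 3)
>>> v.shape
(7,)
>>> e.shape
(37, 37)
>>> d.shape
(37, 37)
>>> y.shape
(37, 7)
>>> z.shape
(37, 3, 7)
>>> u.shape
(19, 7, 2)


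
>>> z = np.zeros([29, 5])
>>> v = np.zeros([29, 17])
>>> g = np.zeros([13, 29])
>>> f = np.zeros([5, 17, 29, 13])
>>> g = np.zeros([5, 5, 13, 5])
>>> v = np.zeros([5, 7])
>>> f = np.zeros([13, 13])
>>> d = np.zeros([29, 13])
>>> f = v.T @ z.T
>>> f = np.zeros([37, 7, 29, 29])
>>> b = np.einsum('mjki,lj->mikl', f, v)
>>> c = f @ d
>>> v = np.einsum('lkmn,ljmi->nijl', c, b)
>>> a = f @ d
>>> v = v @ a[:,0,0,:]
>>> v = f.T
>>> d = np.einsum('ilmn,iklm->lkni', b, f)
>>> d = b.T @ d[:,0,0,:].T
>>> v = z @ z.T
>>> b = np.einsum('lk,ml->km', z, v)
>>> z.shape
(29, 5)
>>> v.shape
(29, 29)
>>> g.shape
(5, 5, 13, 5)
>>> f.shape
(37, 7, 29, 29)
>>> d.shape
(5, 29, 29, 29)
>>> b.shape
(5, 29)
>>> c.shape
(37, 7, 29, 13)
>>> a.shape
(37, 7, 29, 13)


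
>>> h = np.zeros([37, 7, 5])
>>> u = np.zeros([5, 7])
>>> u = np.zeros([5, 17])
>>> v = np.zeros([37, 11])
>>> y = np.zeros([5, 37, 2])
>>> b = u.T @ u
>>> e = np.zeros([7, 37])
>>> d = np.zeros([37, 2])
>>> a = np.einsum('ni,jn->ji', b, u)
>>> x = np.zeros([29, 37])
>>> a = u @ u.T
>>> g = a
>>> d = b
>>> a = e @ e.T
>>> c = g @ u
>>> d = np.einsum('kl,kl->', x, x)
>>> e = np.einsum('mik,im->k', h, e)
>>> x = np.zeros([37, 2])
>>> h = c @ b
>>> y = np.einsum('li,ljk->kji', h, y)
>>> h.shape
(5, 17)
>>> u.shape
(5, 17)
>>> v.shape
(37, 11)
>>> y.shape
(2, 37, 17)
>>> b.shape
(17, 17)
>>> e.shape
(5,)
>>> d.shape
()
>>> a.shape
(7, 7)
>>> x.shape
(37, 2)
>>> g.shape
(5, 5)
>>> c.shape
(5, 17)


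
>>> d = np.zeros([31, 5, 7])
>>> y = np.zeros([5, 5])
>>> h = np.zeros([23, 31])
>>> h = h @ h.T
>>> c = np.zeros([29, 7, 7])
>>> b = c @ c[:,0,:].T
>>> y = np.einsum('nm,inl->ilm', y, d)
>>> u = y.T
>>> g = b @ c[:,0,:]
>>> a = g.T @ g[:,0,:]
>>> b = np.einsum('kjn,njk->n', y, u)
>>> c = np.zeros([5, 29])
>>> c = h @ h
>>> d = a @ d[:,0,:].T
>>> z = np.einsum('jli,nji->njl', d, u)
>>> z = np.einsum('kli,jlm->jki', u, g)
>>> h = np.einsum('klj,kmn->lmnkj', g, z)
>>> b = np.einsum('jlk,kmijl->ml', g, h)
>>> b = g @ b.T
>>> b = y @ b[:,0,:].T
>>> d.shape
(7, 7, 31)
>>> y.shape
(31, 7, 5)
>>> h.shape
(7, 5, 31, 29, 7)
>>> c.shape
(23, 23)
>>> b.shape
(31, 7, 29)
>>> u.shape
(5, 7, 31)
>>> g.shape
(29, 7, 7)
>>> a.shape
(7, 7, 7)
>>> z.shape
(29, 5, 31)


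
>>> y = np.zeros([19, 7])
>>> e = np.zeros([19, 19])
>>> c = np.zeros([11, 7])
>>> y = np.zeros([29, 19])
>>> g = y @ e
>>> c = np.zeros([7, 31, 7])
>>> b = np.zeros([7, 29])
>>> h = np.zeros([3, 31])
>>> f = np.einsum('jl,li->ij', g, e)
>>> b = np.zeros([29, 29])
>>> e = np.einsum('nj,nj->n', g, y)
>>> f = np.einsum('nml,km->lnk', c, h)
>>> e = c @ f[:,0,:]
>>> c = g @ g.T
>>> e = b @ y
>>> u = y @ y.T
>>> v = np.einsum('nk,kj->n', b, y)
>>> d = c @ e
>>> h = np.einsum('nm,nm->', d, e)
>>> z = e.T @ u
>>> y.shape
(29, 19)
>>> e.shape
(29, 19)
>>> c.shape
(29, 29)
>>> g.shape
(29, 19)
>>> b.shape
(29, 29)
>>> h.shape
()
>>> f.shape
(7, 7, 3)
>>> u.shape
(29, 29)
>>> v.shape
(29,)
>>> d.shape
(29, 19)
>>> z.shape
(19, 29)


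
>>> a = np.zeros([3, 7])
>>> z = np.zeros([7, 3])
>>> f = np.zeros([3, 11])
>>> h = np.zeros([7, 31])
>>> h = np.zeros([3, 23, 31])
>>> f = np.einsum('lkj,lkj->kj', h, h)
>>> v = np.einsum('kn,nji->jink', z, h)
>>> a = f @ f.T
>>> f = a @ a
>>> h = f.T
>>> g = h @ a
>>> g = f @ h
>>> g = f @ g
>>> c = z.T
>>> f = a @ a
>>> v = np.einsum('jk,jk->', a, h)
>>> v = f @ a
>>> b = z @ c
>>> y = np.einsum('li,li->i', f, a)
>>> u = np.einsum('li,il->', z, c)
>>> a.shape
(23, 23)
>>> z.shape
(7, 3)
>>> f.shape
(23, 23)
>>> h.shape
(23, 23)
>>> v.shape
(23, 23)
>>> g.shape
(23, 23)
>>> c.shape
(3, 7)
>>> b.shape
(7, 7)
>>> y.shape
(23,)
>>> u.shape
()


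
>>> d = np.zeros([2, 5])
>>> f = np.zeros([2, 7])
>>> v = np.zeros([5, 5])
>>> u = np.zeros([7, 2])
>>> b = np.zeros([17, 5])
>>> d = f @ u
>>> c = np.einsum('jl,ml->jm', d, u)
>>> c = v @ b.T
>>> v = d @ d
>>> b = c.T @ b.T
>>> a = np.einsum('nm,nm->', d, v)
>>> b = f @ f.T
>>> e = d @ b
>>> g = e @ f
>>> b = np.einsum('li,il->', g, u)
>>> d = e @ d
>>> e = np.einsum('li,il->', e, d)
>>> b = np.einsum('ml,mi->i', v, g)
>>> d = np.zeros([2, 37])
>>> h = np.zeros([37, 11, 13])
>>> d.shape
(2, 37)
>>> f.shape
(2, 7)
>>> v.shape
(2, 2)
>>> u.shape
(7, 2)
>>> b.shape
(7,)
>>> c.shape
(5, 17)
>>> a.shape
()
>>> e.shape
()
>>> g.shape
(2, 7)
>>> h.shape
(37, 11, 13)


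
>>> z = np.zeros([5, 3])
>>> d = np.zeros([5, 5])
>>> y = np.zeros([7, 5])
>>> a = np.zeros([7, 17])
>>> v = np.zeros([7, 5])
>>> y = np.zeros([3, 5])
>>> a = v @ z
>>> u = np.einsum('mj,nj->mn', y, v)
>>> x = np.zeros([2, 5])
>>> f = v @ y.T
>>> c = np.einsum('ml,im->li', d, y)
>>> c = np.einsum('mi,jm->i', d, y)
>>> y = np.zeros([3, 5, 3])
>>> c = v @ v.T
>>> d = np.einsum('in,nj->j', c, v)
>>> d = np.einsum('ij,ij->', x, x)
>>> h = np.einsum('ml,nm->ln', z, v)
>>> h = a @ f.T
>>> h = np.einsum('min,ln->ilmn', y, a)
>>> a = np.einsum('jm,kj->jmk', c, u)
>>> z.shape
(5, 3)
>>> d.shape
()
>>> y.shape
(3, 5, 3)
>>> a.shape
(7, 7, 3)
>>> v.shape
(7, 5)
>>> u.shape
(3, 7)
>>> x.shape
(2, 5)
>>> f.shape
(7, 3)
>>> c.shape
(7, 7)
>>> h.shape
(5, 7, 3, 3)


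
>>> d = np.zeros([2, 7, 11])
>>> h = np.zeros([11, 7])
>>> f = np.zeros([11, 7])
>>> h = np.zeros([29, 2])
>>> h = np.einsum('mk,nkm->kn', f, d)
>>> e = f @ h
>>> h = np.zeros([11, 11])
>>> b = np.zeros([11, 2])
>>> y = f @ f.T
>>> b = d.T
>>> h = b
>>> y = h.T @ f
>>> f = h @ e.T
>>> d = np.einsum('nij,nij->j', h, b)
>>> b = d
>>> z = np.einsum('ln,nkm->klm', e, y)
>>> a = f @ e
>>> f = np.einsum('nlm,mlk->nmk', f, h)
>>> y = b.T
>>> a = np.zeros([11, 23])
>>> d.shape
(2,)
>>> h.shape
(11, 7, 2)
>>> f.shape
(11, 11, 2)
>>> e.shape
(11, 2)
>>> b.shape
(2,)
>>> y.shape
(2,)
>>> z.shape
(7, 11, 7)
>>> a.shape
(11, 23)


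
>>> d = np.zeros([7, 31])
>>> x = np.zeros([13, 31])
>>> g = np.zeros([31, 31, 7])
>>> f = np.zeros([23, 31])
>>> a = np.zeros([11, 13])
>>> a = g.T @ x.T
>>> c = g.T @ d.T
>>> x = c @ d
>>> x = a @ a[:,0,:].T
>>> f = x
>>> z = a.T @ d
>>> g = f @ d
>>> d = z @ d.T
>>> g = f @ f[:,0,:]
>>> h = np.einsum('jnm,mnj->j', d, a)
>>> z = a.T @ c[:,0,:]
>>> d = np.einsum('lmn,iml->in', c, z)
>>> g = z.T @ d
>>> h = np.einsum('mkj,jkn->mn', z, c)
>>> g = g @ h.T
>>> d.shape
(13, 7)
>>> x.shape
(7, 31, 7)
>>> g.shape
(7, 31, 13)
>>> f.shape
(7, 31, 7)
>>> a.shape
(7, 31, 13)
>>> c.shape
(7, 31, 7)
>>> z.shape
(13, 31, 7)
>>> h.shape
(13, 7)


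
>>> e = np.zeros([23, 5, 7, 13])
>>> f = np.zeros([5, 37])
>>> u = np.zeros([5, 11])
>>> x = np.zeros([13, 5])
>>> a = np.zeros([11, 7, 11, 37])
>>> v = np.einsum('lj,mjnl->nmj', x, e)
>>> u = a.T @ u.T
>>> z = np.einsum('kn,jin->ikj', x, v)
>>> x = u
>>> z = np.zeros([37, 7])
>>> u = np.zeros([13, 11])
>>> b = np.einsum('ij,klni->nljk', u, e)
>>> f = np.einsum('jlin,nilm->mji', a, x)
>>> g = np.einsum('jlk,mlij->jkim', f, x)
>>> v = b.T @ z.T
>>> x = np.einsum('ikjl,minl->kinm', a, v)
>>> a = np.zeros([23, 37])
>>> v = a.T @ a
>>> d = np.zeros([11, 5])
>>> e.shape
(23, 5, 7, 13)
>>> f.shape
(5, 11, 11)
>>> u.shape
(13, 11)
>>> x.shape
(7, 11, 5, 23)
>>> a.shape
(23, 37)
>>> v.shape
(37, 37)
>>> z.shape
(37, 7)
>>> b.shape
(7, 5, 11, 23)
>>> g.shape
(5, 11, 7, 37)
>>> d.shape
(11, 5)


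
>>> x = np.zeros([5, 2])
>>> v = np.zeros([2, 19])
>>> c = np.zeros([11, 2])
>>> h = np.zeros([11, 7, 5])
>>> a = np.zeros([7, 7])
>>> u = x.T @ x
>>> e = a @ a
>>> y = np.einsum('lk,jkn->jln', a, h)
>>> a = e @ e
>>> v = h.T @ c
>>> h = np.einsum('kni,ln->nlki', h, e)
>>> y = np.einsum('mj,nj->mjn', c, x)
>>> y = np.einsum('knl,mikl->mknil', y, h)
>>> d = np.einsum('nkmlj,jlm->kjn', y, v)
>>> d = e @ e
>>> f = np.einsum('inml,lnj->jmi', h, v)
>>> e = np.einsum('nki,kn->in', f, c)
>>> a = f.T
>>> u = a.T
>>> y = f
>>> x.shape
(5, 2)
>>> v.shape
(5, 7, 2)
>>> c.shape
(11, 2)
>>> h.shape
(7, 7, 11, 5)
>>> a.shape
(7, 11, 2)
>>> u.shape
(2, 11, 7)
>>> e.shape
(7, 2)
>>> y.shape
(2, 11, 7)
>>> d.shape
(7, 7)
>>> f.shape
(2, 11, 7)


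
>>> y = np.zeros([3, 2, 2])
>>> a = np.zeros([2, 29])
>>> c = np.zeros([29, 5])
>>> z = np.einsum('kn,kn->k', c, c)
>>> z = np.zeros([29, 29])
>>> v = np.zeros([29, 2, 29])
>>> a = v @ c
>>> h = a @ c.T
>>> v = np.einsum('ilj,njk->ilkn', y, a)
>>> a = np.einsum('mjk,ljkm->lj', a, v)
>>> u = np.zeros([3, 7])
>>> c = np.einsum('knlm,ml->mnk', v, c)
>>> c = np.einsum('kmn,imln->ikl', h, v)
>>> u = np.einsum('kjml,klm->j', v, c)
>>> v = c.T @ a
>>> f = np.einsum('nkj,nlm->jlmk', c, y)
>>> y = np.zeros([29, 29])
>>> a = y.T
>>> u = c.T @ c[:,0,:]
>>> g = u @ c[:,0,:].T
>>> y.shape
(29, 29)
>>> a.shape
(29, 29)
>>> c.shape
(3, 29, 5)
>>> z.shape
(29, 29)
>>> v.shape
(5, 29, 2)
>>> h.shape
(29, 2, 29)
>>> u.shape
(5, 29, 5)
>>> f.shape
(5, 2, 2, 29)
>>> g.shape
(5, 29, 3)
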